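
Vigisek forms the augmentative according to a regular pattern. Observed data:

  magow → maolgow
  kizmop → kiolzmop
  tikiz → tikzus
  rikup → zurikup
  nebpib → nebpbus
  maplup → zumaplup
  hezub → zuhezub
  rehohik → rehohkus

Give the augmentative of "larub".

nebpib and hezub both end in -b yet inflect differently (nebpbus, zuhezub), so the final letter is not what conditions the rule; the last vowel is.
"larub" has last vowel 'u'. The stems whose last vowel is 'u' (maplup → zumaplup, rikup → zurikup, hezub → zuhezub) add the prefix zu-.
The other patterns: stems whose last vowel is 'i' delete the last vowel and add -us; stems whose last vowel is 'o' insert -ol- after the first vowel.
So larub → zularub.

zularub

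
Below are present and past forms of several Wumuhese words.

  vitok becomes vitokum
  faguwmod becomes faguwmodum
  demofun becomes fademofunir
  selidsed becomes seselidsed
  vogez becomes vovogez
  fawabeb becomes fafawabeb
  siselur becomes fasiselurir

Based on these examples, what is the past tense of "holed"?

hoholed

"holed" has last vowel 'e'. The stems whose last vowel is 'e' (fawabeb → fafawabeb, selidsed → seselidsed, vogez → vovogez) repeat the first consonant+vowel as a prefix.
So holed → hoholed.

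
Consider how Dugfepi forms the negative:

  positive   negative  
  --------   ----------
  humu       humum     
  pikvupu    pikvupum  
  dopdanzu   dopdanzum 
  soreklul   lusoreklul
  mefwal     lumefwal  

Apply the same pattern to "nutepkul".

lunutepkul

"nutepkul" ends in -l. The stems ending in -l (soreklul → lusoreklul, mefwal → lumefwal) add the prefix lu-.
So nutepkul → lunutepkul.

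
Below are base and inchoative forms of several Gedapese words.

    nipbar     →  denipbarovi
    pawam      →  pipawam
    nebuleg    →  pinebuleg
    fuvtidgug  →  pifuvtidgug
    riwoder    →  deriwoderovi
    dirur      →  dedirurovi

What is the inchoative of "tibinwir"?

detibinwirovi

nipbar and pawam both have last vowel 'a' yet inflect differently (denipbarovi, pipawam), so the last vowel is not what conditions the rule; the final letter is.
"tibinwir" ends in -r. The stems ending in -r (dirur → dedirurovi, riwoder → deriwoderovi, nipbar → denipbarovi) add de- … -ovi around the stem.
The other pattern: stems ending in -g or -m add the prefix pi-.
So tibinwir → detibinwirovi.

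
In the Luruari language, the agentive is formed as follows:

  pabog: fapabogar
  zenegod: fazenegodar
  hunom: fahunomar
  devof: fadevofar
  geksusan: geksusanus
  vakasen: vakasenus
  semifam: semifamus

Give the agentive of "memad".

memadus

"memad" has last vowel 'a'. The stems whose last vowel is 'a' (geksusan → geksusanus, semifam → semifamus) add -us.
So memad → memadus.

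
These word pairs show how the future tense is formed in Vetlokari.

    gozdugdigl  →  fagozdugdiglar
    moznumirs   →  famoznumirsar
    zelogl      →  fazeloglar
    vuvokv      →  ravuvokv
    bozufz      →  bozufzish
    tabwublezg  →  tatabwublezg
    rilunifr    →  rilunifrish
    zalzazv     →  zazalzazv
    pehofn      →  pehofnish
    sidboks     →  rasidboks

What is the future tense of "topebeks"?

"topebeks" has second-to-last letter 'k'. The stems whose second-to-last letter is 'k' (sidboks → rasidboks, vuvokv → ravuvokv) add the prefix ra-.
The other patterns: stems whose second-to-last letter is 'f' add -ish; stems whose second-to-last letter is 'g' or 'r' add fa- … -ar around the stem; stems whose second-to-last letter is 'z' repeat the first consonant+vowel as a prefix.
So topebeks → ratopebeks.

ratopebeks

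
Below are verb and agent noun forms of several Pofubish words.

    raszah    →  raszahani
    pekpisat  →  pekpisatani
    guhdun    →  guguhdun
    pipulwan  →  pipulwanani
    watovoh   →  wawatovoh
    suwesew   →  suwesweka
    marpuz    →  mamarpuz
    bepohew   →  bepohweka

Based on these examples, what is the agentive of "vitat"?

vitatani

pipulwan and guhdun both end in -n yet inflect differently (pipulwanani, guguhdun), so the final letter is not what conditions the rule; the last vowel is.
"vitat" has last vowel 'a'. The stems whose last vowel is 'a' (pipulwan → pipulwanani, raszah → raszahani, pekpisat → pekpisatani) add -ani.
The other patterns: stems whose last vowel is 'e' delete the last vowel and add -eka; stems whose last vowel is 'o' or 'u' repeat the first consonant+vowel as a prefix.
So vitat → vitatani.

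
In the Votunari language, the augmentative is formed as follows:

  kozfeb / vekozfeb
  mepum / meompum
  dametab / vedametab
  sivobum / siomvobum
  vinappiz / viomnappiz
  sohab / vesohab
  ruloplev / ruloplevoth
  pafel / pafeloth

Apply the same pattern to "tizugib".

ruloplev and kozfeb both have last vowel 'e' yet inflect differently (ruloplevoth, vekozfeb), so the last vowel is not what conditions the rule; the final letter is.
"tizugib" ends in -b. The stems ending in -b (kozfeb → vekozfeb, sohab → vesohab, dametab → vedametab) add the prefix ve-.
So tizugib → vetizugib.

vetizugib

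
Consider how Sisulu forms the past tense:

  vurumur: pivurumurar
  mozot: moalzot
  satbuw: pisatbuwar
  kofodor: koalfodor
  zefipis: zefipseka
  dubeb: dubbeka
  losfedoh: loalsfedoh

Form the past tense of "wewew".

vurumur and kofodor both end in -r yet inflect differently (pivurumurar, koalfodor), so the final letter is not what conditions the rule; the last vowel is.
"wewew" has last vowel 'e'. The one such stem in the data (dubeb → dubbeka) deletes the last vowel and adds -eka (as does zefipis), so the same rule applies.
The other patterns: stems whose last vowel is 'u' add pi- … -ar around the stem; stems whose last vowel is 'o' insert -al- after the first vowel.
So wewew → wewweka.

wewweka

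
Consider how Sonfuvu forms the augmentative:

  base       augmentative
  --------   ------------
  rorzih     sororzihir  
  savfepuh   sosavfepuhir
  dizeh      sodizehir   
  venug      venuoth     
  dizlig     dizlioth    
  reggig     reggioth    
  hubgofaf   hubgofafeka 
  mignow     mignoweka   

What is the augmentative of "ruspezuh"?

"ruspezuh" ends in -h. The stems ending in -h (rorzih → sororzihir, savfepuh → sosavfepuhir, dizeh → sodizehir) add so- … -ir around the stem.
So ruspezuh → soruspezuhir.

soruspezuhir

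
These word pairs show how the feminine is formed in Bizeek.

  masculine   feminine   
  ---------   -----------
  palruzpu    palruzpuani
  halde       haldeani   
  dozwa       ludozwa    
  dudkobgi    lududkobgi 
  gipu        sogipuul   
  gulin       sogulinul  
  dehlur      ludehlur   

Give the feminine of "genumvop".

sogenumvopul

gipu and palruzpu both end in -u yet inflect differently (sogipuul, palruzpuani), so the final letter is not what conditions the rule; the first letter is.
"genumvop" begins with g-. The stems beginning with g- (gipu → sogipuul, gulin → sogulinul) add so- … -ul around the stem.
So genumvop → sogenumvopul.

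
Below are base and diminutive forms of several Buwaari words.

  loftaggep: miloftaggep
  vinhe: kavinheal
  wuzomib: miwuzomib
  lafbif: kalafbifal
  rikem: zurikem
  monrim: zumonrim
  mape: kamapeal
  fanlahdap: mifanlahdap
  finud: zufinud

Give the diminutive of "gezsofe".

lafbif and wuzomib both have last vowel 'i' yet inflect differently (kalafbifal, miwuzomib), so the last vowel is not what conditions the rule; the final letter is.
"gezsofe" ends in -e. The stems ending in -e (vinhe → kavinheal, mape → kamapeal) add ka- … -al around the stem.
The other patterns: stems ending in -b or -p add the prefix mi-; stems ending in -d or -m add the prefix zu-.
So gezsofe → kagezsofeal.

kagezsofeal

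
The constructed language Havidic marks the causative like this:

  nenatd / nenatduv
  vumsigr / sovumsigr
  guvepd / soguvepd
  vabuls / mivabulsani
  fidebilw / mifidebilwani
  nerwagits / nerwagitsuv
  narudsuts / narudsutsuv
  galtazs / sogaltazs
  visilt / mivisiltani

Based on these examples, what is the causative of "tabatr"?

tabatruv

vabuls and narudsuts both end in -s yet inflect differently (mivabulsani, narudsutsuv), so the final letter is not what conditions the rule; the second-to-last letter is.
"tabatr" has second-to-last letter 't'. The stems whose second-to-last letter is 't' (narudsuts → narudsutsuv, nerwagits → nerwagitsuv, nenatd → nenatduv) add -uv.
So tabatr → tabatruv.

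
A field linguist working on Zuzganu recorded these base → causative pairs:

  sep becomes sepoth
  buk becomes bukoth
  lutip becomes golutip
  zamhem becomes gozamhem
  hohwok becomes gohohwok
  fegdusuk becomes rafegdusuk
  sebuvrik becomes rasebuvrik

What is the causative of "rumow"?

gorumow

"rumow" has 2 vowels. The stems with 2 vowels (lutip → golutip, zamhem → gozamhem, hohwok → gohohwok) add the prefix go-.
So rumow → gorumow.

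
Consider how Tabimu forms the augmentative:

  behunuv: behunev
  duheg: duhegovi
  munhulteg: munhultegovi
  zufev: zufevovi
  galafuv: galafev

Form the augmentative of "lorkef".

zufev and galafuv both end in -v yet inflect differently (zufevovi, galafev), so the final letter is not what conditions the rule; the last vowel is.
"lorkef" has last vowel 'e'. The stems whose last vowel is 'e' (zufev → zufevovi, munhulteg → munhultegovi, duheg → duhegovi) add -ovi.
So lorkef → lorkefovi.

lorkefovi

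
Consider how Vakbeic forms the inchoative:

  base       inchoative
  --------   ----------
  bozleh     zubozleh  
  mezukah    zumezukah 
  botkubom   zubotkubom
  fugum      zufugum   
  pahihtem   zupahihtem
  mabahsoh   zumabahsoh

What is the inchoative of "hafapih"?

zuhafapih

Every pair shown (bozleh → zubozleh, mezukah → zumezukah, botkubom → zubotkubom, …) follows the same rule: add the prefix zu-.
So hafapih → zuhafapih.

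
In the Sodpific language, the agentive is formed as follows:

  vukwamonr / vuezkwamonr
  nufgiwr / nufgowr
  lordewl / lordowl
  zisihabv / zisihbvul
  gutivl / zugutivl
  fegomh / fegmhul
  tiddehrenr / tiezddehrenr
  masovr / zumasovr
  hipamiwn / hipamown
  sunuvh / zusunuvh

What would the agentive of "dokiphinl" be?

masovr and nufgiwr both end in -r yet inflect differently (zumasovr, nufgowr), so the final letter is not what conditions the rule; the second-to-last letter is.
"dokiphinl" has second-to-last letter 'n'. The stems whose second-to-last letter is 'n' (vukwamonr → vuezkwamonr, tiddehrenr → tiezddehrenr) insert -ez- after the first vowel.
So dokiphinl → doezkiphinl.

doezkiphinl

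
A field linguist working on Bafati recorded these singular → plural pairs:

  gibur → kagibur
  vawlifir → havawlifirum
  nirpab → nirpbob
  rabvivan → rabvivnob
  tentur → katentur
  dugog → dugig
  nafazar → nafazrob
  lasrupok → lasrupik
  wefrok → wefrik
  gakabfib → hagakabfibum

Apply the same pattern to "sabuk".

kasabuk

gibur and nafazar both end in -r yet inflect differently (kagibur, nafazrob), so the final letter is not what conditions the rule; the last vowel is.
"sabuk" has last vowel 'u'. The stems whose last vowel is 'u' (gibur → kagibur, tentur → katentur) add the prefix ka-.
So sabuk → kasabuk.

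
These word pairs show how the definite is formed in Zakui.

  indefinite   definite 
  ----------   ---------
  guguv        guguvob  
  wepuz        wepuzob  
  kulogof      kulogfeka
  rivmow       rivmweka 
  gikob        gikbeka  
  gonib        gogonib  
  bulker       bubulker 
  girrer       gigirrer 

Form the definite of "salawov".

"salawov" has last vowel 'o'. The stems whose last vowel is 'o' (kulogof → kulogfeka, rivmow → rivmweka, gikob → gikbeka) delete the last vowel and add -eka.
The other patterns: stems whose last vowel is 'u' add -ob; stems whose last vowel is 'e' or 'i' repeat the first consonant+vowel as a prefix.
So salawov → salawveka.

salawveka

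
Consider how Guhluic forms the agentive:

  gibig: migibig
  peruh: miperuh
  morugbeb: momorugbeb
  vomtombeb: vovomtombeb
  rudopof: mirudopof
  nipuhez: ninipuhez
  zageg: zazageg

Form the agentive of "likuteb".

lilikuteb

zageg and gibig both end in -g yet inflect differently (zazageg, migibig), so the final letter is not what conditions the rule; the last vowel is.
"likuteb" has last vowel 'e'. The stems whose last vowel is 'e' (nipuhez → ninipuhez, vomtombeb → vovomtombeb, zageg → zazageg) repeat the first consonant+vowel as a prefix.
So likuteb → lilikuteb.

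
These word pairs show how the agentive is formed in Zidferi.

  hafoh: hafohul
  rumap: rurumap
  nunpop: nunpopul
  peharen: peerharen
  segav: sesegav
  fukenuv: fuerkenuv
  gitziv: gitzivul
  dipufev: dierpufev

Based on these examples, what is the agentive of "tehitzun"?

teerhitzun

"tehitzun" has last vowel 'u'. The one such stem in the data (fukenuv → fuerkenuv) inserts -er- after the first vowel (as do dipufev, peharen), so the same rule applies.
The other patterns: stems whose last vowel is 'i' or 'o' add -ul; stems whose last vowel is 'a' repeat the first consonant+vowel as a prefix.
So tehitzun → teerhitzun.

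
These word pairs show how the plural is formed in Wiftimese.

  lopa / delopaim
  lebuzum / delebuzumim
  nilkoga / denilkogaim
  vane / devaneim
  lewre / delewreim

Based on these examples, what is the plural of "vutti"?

Every pair shown (lopa → delopaim, lebuzum → delebuzumim, nilkoga → denilkogaim, …) follows the same rule: add de- … -im around the stem.
So vutti → devuttiim.

devuttiim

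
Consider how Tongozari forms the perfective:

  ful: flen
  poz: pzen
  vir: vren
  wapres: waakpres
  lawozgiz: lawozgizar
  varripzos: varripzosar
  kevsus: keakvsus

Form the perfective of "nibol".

poz and lawozgiz both end in -z yet inflect differently (pzen, lawozgizar), so the final letter is not what conditions the rule; the number of vowels is.
"nibol" has 2 vowels. The stems with 2 vowels (wapres → waakpres, kevsus → keakvsus) insert -ak- after the first vowel.
So nibol → niakbol.

niakbol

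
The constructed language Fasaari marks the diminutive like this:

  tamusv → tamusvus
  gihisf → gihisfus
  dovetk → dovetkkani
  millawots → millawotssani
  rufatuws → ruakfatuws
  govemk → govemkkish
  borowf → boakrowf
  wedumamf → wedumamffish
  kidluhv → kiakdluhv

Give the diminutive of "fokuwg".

"fokuwg" has second-to-last letter 'w'. The stems whose second-to-last letter is 'w' (rufatuws → ruakfatuws, borowf → boakrowf) insert -ak- after the first vowel.
The other patterns: stems whose second-to-last letter is 's' add -us; stems whose second-to-last letter is 'm' double the final consonant and add -ish; stems whose second-to-last letter is 't' double the final consonant and add -ani.
So fokuwg → foakkuwg.

foakkuwg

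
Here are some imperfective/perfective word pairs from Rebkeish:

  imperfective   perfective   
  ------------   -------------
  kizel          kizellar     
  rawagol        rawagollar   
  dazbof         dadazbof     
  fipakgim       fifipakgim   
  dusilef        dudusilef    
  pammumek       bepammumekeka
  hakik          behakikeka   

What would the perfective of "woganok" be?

"woganok" ends in -k. The stems ending in -k (pammumek → bepammumekeka, hakik → behakikeka) add be- … -eka around the stem.
The other patterns: stems ending in -l double the final consonant and add -ar; stems ending in -f or -m repeat the first consonant+vowel as a prefix.
So woganok → bewoganokeka.

bewoganokeka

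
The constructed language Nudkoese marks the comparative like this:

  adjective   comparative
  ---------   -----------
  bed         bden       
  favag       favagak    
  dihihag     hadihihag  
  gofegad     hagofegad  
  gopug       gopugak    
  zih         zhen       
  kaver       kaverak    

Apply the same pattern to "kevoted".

hakevoted

favag and dihihag both end in -g yet inflect differently (favagak, hadihihag), so the final letter is not what conditions the rule; the number of vowels is.
"kevoted" has 3 vowels. The stems with 3 vowels (dihihag → hadihihag, gofegad → hagofegad) add the prefix ha-.
So kevoted → hakevoted.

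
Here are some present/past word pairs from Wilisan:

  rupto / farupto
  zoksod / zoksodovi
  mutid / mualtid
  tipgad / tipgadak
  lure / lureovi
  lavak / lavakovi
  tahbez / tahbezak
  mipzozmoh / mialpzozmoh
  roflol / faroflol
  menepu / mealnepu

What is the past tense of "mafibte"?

"mafibte" begins with m-. The stems beginning with m- (mutid → mualtid, menepu → mealnepu, mipzozmoh → mialpzozmoh) insert -al- after the first vowel.
The other patterns: stems beginning with r- add the prefix fa-; stems beginning with t- add -ak; stems beginning with l- or z- add -ovi.
So mafibte → maalfibte.

maalfibte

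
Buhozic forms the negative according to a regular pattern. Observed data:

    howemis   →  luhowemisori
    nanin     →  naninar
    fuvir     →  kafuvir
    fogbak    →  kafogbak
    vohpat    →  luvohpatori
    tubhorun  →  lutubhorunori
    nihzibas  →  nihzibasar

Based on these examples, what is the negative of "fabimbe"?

nihzibas and howemis both end in -s yet inflect differently (nihzibasar, luhowemisori), so the final letter is not what conditions the rule; the first letter is.
"fabimbe" begins with f-. The stems beginning with f- (fuvir → kafuvir, fogbak → kafogbak) add the prefix ka-.
So fabimbe → kafabimbe.

kafabimbe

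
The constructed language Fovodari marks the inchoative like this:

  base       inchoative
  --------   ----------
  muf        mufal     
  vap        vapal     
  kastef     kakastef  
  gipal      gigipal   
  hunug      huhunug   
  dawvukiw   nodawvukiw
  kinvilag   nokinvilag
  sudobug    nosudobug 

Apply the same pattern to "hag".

hagal

muf and kastef both end in -f yet inflect differently (mufal, kakastef), so the final letter is not what conditions the rule; the number of vowels is.
"hag" has 1 vowel. The stems with 1 vowel (muf → mufal, vap → vapal) add -al.
So hag → hagal.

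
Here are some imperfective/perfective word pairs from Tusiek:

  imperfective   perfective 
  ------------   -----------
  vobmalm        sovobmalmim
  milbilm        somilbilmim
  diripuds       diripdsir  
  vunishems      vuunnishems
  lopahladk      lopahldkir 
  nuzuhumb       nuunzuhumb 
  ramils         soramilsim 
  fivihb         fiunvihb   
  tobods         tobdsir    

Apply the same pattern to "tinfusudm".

tinfusdmir

tobods and ramils both end in -s yet inflect differently (tobdsir, soramilsim), so the final letter is not what conditions the rule; the second-to-last letter is.
"tinfusudm" has second-to-last letter 'd'. The stems whose second-to-last letter is 'd' (tobods → tobdsir, lopahladk → lopahldkir, diripuds → diripdsir) delete the last vowel and add -ir.
The other patterns: stems whose second-to-last letter is 'l' add so- … -im around the stem; stems whose second-to-last letter is 'h' or 'm' insert -un- after the first vowel.
So tinfusudm → tinfusdmir.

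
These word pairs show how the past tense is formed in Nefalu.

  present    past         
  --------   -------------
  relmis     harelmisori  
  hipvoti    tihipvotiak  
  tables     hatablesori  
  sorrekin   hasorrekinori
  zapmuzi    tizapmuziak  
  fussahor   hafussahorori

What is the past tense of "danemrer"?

hadanemrerori

sorrekin and zapmuzi both have last vowel 'i' yet inflect differently (hasorrekinori, tizapmuziak), so the last vowel is not what conditions the rule; whether the stem ends in a vowel or a consonant is.
"danemrer" ends in a consonant. The stems ending in a consonant (sorrekin → hasorrekinori, tables → hatablesori, fussahor → hafussahorori) add ha- … -ori around the stem.
The other pattern: stems ending in a vowel add ti- … -ak around the stem.
So danemrer → hadanemrerori.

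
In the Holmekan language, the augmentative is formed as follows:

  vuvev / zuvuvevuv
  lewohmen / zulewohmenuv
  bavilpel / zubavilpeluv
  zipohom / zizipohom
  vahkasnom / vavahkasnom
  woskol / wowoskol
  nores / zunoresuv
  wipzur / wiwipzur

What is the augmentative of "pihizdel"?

bavilpel and woskol both end in -l yet inflect differently (zubavilpeluv, wowoskol), so the final letter is not what conditions the rule; the last vowel is.
"pihizdel" has last vowel 'e'. The stems whose last vowel is 'e' (vuvev → zuvuvevuv, lewohmen → zulewohmenuv, nores → zunoresuv) add zu- … -uv around the stem.
The other pattern: stems whose last vowel is 'o' or 'u' repeat the first consonant+vowel as a prefix.
So pihizdel → zupihizdeluv.

zupihizdeluv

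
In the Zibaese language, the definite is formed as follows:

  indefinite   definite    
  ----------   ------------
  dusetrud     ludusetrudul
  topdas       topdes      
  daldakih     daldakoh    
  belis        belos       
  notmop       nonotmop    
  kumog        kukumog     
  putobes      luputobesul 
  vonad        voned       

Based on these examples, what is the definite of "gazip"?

belis and topdas both end in -s yet inflect differently (belos, topdes), so the final letter is not what conditions the rule; the last vowel is.
"gazip" has last vowel 'i'. The stems whose last vowel is 'i' (daldakih → daldakoh, belis → belos) change the last vowel to 'o'.
The other patterns: stems whose last vowel is 'o' repeat the first consonant+vowel as a prefix; stems whose last vowel is 'a' change the last vowel to 'e'; stems whose last vowel is 'e' or 'u' add lu- … -ul around the stem.
So gazip → gazop.

gazop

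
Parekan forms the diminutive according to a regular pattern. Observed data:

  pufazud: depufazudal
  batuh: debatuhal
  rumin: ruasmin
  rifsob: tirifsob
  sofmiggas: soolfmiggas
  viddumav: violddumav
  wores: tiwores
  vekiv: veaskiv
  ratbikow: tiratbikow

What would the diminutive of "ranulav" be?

raolnulav

vekiv and viddumav both end in -v yet inflect differently (veaskiv, violddumav), so the final letter is not what conditions the rule; the last vowel is.
"ranulav" has last vowel 'a'. The stems whose last vowel is 'a' (viddumav → violddumav, sofmiggas → soolfmiggas) insert -ol- after the first vowel.
So ranulav → raolnulav.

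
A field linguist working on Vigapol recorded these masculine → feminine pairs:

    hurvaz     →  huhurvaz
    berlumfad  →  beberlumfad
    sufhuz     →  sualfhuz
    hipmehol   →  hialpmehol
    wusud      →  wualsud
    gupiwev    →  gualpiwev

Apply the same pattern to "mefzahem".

hurvaz and sufhuz both end in -z yet inflect differently (huhurvaz, sualfhuz), so the final letter is not what conditions the rule; the last vowel is.
"mefzahem" has last vowel 'e'. The one such stem in the data (gupiwev → gualpiwev) inserts -al- after the first vowel (as do sufhuz, wusud), so the same rule applies.
The other pattern: stems whose last vowel is 'a' repeat the first consonant+vowel as a prefix.
So mefzahem → mealfzahem.

mealfzahem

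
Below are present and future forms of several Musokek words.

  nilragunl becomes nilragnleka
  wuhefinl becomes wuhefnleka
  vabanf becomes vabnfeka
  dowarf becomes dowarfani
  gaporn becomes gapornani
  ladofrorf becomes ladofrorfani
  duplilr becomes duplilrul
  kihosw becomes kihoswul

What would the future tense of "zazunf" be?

vabanf and dowarf both end in -f yet inflect differently (vabnfeka, dowarfani), so the final letter is not what conditions the rule; the second-to-last letter is.
"zazunf" has second-to-last letter 'n'. The stems whose second-to-last letter is 'n' (nilragunl → nilragnleka, wuhefinl → wuhefnleka, vabanf → vabnfeka) delete the last vowel and add -eka.
The other patterns: stems whose second-to-last letter is 'r' add -ani; stems whose second-to-last letter is 'l' or 's' add -ul.
So zazunf → zaznfeka.

zaznfeka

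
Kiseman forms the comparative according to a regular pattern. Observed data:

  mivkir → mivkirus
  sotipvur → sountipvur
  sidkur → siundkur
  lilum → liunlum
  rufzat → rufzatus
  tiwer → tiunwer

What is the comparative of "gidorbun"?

mivkir and sotipvur both end in -r yet inflect differently (mivkirus, sountipvur), so the final letter is not what conditions the rule; the last vowel is.
"gidorbun" has last vowel 'u'. The stems whose last vowel is 'u' (sotipvur → sountipvur, sidkur → siundkur, lilum → liunlum) insert -un- after the first vowel.
The other pattern: stems whose last vowel is 'a' or 'i' add -us.
So gidorbun → giundorbun.

giundorbun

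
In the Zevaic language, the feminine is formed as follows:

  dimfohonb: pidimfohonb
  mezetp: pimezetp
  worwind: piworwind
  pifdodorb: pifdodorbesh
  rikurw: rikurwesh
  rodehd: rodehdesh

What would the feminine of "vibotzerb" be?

vibotzerbesh

rodehd and worwind both end in -d yet inflect differently (rodehdesh, piworwind), so the final letter is not what conditions the rule; the second-to-last letter is.
"vibotzerb" has second-to-last letter 'r'. The stems whose second-to-last letter is 'r' (rikurw → rikurwesh, pifdodorb → pifdodorbesh) add -esh.
The other pattern: stems whose second-to-last letter is 'n' or 't' add the prefix pi-.
So vibotzerb → vibotzerbesh.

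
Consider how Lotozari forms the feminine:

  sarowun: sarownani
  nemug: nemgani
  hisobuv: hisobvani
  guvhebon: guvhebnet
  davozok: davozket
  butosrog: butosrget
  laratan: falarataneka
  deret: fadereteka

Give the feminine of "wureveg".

fawurevegeka

"wureveg" has last vowel 'e'. The one such stem in the data (deret → fadereteka) adds fa- … -eka around the stem, so the same rule applies.
The other patterns: stems whose last vowel is 'u' delete the last vowel and add -ani; stems whose last vowel is 'o' delete the last vowel and add -et.
So wureveg → fawurevegeka.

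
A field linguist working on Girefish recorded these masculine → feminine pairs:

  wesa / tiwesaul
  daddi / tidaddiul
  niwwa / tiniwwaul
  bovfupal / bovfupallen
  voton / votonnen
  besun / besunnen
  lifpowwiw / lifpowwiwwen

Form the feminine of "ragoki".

"ragoki" ends in a vowel. The stems ending in a vowel (wesa → tiwesaul, daddi → tidaddiul, niwwa → tiniwwaul) add ti- … -ul around the stem.
So ragoki → tiragokiul.

tiragokiul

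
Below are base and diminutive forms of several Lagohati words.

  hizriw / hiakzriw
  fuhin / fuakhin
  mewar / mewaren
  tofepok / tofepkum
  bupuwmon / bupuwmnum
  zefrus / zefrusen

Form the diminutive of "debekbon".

fuhin and bupuwmon both end in -n yet inflect differently (fuakhin, bupuwmnum), so the final letter is not what conditions the rule; the last vowel is.
"debekbon" has last vowel 'o'. The stems whose last vowel is 'o' (bupuwmon → bupuwmnum, tofepok → tofepkum) delete the last vowel and add -um.
So debekbon → debekbnum.

debekbnum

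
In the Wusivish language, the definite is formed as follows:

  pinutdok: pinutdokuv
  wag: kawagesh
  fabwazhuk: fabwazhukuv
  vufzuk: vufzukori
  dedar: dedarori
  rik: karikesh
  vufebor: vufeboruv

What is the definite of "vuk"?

kavukesh

rik and vufzuk both end in -k yet inflect differently (karikesh, vufzukori), so the final letter is not what conditions the rule; the number of vowels is.
"vuk" has 1 vowel. The stems with 1 vowel (wag → kawagesh, rik → karikesh) add ka- … -esh around the stem.
The other patterns: stems with 2 vowels add -ori; stems with 3 vowels add -uv.
So vuk → kavukesh.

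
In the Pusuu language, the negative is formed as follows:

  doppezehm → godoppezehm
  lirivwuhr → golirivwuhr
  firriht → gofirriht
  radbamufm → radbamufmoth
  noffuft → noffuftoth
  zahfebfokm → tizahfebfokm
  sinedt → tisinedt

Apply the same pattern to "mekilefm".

mekilefmoth

"mekilefm" has second-to-last letter 'f'. The stems whose second-to-last letter is 'f' (radbamufm → radbamufmoth, noffuft → noffuftoth) add -oth.
The other patterns: stems whose second-to-last letter is 'h' add the prefix go-; stems whose second-to-last letter is 'd' or 'k' add the prefix ti-.
So mekilefm → mekilefmoth.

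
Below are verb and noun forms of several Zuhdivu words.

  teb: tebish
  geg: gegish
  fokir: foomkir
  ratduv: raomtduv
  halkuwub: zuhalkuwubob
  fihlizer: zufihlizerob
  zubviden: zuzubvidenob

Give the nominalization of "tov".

tovish

teb and halkuwub both end in -b yet inflect differently (tebish, zuhalkuwubob), so the final letter is not what conditions the rule; the number of vowels is.
"tov" has 1 vowel. The stems with 1 vowel (teb → tebish, geg → gegish) add -ish.
The other patterns: stems with 2 vowels insert -om- after the first vowel; stems with 3 vowels add zu- … -ob around the stem.
So tov → tovish.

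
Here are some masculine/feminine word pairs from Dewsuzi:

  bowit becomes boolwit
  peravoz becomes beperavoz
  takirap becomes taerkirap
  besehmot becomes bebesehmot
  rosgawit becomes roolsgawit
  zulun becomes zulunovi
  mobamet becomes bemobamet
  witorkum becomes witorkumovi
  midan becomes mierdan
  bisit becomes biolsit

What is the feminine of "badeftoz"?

bebadeftoz

zulun and midan both end in -n yet inflect differently (zulunovi, mierdan), so the final letter is not what conditions the rule; the last vowel is.
"badeftoz" has last vowel 'o'. The stems whose last vowel is 'o' (besehmot → bebesehmot, peravoz → beperavoz) add the prefix be-.
So badeftoz → bebadeftoz.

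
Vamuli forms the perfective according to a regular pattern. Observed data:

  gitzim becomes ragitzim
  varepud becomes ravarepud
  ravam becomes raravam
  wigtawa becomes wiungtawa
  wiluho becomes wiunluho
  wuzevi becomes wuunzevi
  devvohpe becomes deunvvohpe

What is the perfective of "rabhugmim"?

ravam and wigtawa both have last vowel 'a' yet inflect differently (raravam, wiungtawa), so the last vowel is not what conditions the rule; whether the stem ends in a vowel or a consonant is.
"rabhugmim" ends in a consonant. The stems ending in a consonant (gitzim → ragitzim, varepud → ravarepud, ravam → raravam) add the prefix ra-.
So rabhugmim → rarabhugmim.

rarabhugmim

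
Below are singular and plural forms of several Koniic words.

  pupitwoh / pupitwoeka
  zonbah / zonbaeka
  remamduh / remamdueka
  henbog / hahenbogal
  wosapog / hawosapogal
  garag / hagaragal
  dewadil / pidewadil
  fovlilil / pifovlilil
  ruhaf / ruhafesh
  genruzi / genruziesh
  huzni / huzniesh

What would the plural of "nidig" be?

hanidigal

pupitwoh and henbog both have last vowel 'o' yet inflect differently (pupitwoeka, hahenbogal), so the last vowel is not what conditions the rule; the final letter is.
"nidig" ends in -g. The stems ending in -g (henbog → hahenbogal, wosapog → hawosapogal, garag → hagaragal) add ha- … -al around the stem.
The other patterns: stems ending in -h drop the final letter and add -eka; stems ending in -l add the prefix pi-; stems ending in -f or -i add -esh.
So nidig → hanidigal.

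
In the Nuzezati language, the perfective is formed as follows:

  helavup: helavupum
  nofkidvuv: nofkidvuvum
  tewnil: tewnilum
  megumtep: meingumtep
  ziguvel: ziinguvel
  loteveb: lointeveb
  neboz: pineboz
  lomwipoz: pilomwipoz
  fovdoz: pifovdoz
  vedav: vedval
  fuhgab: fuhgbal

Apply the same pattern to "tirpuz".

tirpuzum

helavup and megumtep both end in -p yet inflect differently (helavupum, meingumtep), so the final letter is not what conditions the rule; the last vowel is.
"tirpuz" has last vowel 'u'. The stems whose last vowel is 'u' (helavup → helavupum, nofkidvuv → nofkidvuvum) add -um.
So tirpuz → tirpuzum.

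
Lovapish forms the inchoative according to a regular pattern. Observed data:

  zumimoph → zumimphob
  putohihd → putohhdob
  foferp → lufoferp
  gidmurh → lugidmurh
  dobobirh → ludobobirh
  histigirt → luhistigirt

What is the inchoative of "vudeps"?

zumimoph and gidmurh both end in -h yet inflect differently (zumimphob, lugidmurh), so the final letter is not what conditions the rule; the second-to-last letter is.
"vudeps" has second-to-last letter 'p'. The one such stem in the data (zumimoph → zumimphob) deletes the last vowel and adds -ob (as does putohihd), so the same rule applies.
The other pattern: stems whose second-to-last letter is 'r' add the prefix lu-.
So vudeps → vudpsob.

vudpsob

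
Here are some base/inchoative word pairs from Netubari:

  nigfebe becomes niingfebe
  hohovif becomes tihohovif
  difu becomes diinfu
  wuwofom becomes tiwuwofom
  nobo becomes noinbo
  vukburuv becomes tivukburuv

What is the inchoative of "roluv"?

tiroluv

wuwofom and nobo both have last vowel 'o' yet inflect differently (tiwuwofom, noinbo), so the last vowel is not what conditions the rule; whether the stem ends in a vowel or a consonant is.
"roluv" ends in a consonant. The stems ending in a consonant (hohovif → tihohovif, vukburuv → tivukburuv, wuwofom → tiwuwofom) add the prefix ti-.
The other pattern: stems ending in a vowel insert -in- after the first vowel.
So roluv → tiroluv.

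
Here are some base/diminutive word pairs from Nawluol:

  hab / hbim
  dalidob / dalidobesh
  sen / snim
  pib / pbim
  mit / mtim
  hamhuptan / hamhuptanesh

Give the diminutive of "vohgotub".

sen and hamhuptan both end in -n yet inflect differently (snim, hamhuptanesh), so the final letter is not what conditions the rule; the number of vowels is.
"vohgotub" has 3 vowels. The stems with 3 vowels (hamhuptan → hamhuptanesh, dalidob → dalidobesh) add -esh.
The other pattern: stems with 1 vowel delete the last vowel and add -im.
So vohgotub → vohgotubesh.

vohgotubesh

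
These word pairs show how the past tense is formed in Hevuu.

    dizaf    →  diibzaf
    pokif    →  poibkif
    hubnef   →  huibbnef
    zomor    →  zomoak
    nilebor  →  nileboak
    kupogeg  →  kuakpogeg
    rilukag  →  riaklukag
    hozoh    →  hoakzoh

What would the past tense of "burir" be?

buriak

hubnef and kupogeg both have last vowel 'e' yet inflect differently (huibbnef, kuakpogeg), so the last vowel is not what conditions the rule; the final letter is.
"burir" ends in -r. The stems ending in -r (zomor → zomoak, nilebor → nileboak) drop the final letter and add -ak.
So burir → buriak.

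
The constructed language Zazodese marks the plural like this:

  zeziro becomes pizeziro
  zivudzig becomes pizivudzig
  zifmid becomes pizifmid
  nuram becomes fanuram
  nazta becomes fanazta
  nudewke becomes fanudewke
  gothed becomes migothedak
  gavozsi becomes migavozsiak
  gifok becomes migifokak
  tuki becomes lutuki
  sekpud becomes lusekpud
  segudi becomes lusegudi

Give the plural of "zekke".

"zekke" begins with z-. The stems beginning with z- (zeziro → pizeziro, zivudzig → pizivudzig, zifmid → pizifmid) add the prefix pi-.
The other patterns: stems beginning with n- add the prefix fa-; stems beginning with g- add mi- … -ak around the stem; stems beginning with s- or t- add the prefix lu-.
So zekke → pizekke.

pizekke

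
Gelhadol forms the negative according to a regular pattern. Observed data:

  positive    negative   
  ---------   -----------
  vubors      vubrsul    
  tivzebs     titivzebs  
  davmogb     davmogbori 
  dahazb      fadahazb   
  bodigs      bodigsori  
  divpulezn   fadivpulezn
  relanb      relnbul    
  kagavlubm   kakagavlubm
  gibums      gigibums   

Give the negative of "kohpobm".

dahazb and davmogb both end in -b yet inflect differently (fadahazb, davmogbori), so the final letter is not what conditions the rule; the second-to-last letter is.
"kohpobm" has second-to-last letter 'b'. The stems whose second-to-last letter is 'b' (tivzebs → titivzebs, kagavlubm → kakagavlubm) repeat the first consonant+vowel as a prefix.
So kohpobm → kokohpobm.

kokohpobm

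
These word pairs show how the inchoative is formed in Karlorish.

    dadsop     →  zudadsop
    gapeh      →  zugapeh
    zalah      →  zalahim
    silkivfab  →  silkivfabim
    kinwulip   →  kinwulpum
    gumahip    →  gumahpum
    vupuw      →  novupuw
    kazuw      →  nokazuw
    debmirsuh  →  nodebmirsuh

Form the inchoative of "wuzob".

"wuzob" has last vowel 'o'. The one such stem in the data (dadsop → zudadsop) adds the prefix zu-, so the same rule applies.
The other patterns: stems whose last vowel is 'a' add -im; stems whose last vowel is 'i' delete the last vowel and add -um; stems whose last vowel is 'u' add the prefix no-.
So wuzob → zuwuzob.

zuwuzob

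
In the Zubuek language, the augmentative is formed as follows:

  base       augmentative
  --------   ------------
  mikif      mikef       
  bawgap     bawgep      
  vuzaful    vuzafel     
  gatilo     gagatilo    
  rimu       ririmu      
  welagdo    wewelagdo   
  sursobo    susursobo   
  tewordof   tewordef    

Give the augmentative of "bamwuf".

"bamwuf" ends in a consonant. The stems ending in a consonant (vuzaful → vuzafel, bawgap → bawgep, tewordof → tewordef) change the last vowel to 'e'.
So bamwuf → bamwef.

bamwef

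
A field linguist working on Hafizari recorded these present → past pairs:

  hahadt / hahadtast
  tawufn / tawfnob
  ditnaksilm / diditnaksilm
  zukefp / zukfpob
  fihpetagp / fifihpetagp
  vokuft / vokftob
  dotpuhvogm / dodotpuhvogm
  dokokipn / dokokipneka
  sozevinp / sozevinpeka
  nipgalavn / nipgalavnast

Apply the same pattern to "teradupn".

teradupneka

hahadt and vokuft both end in -t yet inflect differently (hahadtast, vokftob), so the final letter is not what conditions the rule; the second-to-last letter is.
"teradupn" has second-to-last letter 'p'. The one such stem in the data (dokokipn → dokokipneka) adds -eka, so the same rule applies.
So teradupn → teradupneka.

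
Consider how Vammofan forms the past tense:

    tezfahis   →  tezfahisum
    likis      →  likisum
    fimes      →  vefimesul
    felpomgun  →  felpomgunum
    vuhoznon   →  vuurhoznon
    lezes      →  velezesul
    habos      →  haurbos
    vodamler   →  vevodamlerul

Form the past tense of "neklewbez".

likis and fimes both end in -s yet inflect differently (likisum, vefimesul), so the final letter is not what conditions the rule; the last vowel is.
"neklewbez" has last vowel 'e'. The stems whose last vowel is 'e' (vodamler → vevodamlerul, fimes → vefimesul, lezes → velezesul) add ve- … -ul around the stem.
So neklewbez → veneklewbezul.

veneklewbezul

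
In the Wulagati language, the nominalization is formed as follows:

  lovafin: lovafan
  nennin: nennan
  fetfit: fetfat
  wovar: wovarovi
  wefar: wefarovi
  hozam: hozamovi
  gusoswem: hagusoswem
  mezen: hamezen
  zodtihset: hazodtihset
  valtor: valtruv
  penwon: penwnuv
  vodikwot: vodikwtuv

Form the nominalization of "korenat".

korenatovi

hozam and gusoswem both end in -m yet inflect differently (hozamovi, hagusoswem), so the final letter is not what conditions the rule; the last vowel is.
"korenat" has last vowel 'a'. The stems whose last vowel is 'a' (wovar → wovarovi, wefar → wefarovi, hozam → hozamovi) add -ovi.
So korenat → korenatovi.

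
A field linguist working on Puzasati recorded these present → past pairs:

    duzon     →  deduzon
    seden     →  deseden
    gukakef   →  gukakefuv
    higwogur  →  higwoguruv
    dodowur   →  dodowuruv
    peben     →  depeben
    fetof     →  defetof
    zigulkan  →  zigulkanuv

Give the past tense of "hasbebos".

fetof and gukakef both end in -f yet inflect differently (defetof, gukakefuv), so the final letter is not what conditions the rule; the number of vowels is.
"hasbebos" has 3 vowels. The stems with 3 vowels (gukakef → gukakefuv, higwogur → higwoguruv, dodowur → dodowuruv) add -uv.
The other pattern: stems with 2 vowels add the prefix de-.
So hasbebos → hasbebosuv.

hasbebosuv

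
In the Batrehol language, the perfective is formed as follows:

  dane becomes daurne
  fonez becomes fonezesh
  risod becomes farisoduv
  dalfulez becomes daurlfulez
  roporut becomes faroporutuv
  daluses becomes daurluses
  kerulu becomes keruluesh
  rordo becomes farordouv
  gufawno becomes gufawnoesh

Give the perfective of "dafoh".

daurfoh

"dafoh" begins with d-. The stems beginning with d- (dane → daurne, daluses → daurluses, dalfulez → daurlfulez) insert -ur- after the first vowel.
So dafoh → daurfoh.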